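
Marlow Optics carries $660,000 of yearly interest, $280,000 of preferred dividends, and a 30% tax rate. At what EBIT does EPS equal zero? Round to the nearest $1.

Grossing the preferred dividend up to pre-tax terms: $280,000 / (1 − 0.30) = $400,000.00.
EPS = 0 when EBIT covers interest plus the pre-tax preferred burden: $660,000 + $400,000.00 = $1,060,000.00.

$1,060,000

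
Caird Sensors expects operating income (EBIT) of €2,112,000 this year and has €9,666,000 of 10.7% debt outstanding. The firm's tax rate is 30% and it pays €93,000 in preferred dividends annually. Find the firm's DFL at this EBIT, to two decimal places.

2.24

Annual interest charges come to €1,034,262.00.
Pre-tax preferred-dividend burden = €93,000 ÷ (1 − 0.30) = €132,857.14.
DFL = EBIT ÷ [EBIT − I − D_p/(1−t)] = €2,112,000 ÷ [€2,112,000 − €1,034,262.00 − €132,857.14] = €2,112,000 ÷ €944,880.86 = 2.2352.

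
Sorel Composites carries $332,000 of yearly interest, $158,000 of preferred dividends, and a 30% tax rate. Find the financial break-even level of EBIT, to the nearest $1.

$557,714

Preferred dividends are paid after tax, so their pre-tax equivalent is $158,000 ÷ (1 − 0.30) = $225,714.29.
EPS = 0 when EBIT covers interest plus the pre-tax preferred burden: $332,000 + $225,714.29 = $557,714.29.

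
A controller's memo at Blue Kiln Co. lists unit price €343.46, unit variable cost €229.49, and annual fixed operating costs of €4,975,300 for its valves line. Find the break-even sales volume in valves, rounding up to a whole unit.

43,655 valves

Each unit contributes €343.46 − €229.49 = €113.97.
Units to break even: €4,975,300 ÷ €113.97 = 43,654.47, rounded up to 43,655.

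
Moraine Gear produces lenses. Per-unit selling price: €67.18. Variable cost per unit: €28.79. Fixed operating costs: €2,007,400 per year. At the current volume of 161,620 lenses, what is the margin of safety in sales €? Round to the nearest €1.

€7,344,812

Each unit contributes €67.18 − €28.79 = €38.39. Break-even units = €2,007,400 ÷ €38.39 = 52,289.66; break-even revenue = 52,289.66 × €67.18 = €3,512,819.28.
Current sales = 161,620 × €67.18 = €10,857,631.60.
Margin of safety = €10,857,631.60 − €3,512,819.28 = €7,344,812.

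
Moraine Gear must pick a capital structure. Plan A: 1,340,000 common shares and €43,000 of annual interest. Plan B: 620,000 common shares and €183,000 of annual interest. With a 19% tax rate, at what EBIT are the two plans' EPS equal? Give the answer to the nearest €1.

€303,556

Set EPS_A = EPS_B: (EBIT − €43,000)(1 − 0.19) ÷ 1,340,000 = (EBIT − €183,000)(1 − 0.19) ÷ 620,000.
The (1 − t) factor cancels: (EBIT − 43,000) × 620,000 = (EBIT − 183,000) × 1,340,000.
EBIT × (1,340,000 − 620,000) = 183,000 × 1,340,000 − 43,000 × 620,000 = 218,560,000,000, so EBIT = 218,560,000,000 ÷ 720,000 = 303,555.56.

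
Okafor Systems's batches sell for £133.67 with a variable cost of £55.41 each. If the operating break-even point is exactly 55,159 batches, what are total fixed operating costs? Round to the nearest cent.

£4,316,743.34

Unit CM = price − variable cost = £133.67 − £55.41 = £78.26.
Since BE = FC / CM, FC = 55,159 × £78.26 = £4,316,743.34.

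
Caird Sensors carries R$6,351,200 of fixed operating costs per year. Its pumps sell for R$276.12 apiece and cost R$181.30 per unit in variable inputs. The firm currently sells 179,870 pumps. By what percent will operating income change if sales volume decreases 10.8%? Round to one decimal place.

At 179,870 units, contribution = 179,870 × R$94.82 = R$17,055,273.40.
Subtracting fixed costs: EBIT = R$17,055,273.40 − R$6,351,200 = R$10,704,073.40.
DOL = contribution ÷ EBIT = R$17,055,273.40 ÷ R$10,704,073.40 = 1.5933.
%ΔEBIT = DOL × %ΔSales = 1.5933 × -10.8% = -17.2%.

-17.2%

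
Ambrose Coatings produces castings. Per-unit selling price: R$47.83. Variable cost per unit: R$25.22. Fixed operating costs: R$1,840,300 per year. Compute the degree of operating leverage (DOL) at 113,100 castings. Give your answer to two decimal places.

Total contribution margin = 113,100 × R$22.61 = R$2,557,191.00.
Subtracting fixed costs: EBIT = R$2,557,191.00 − R$1,840,300 = R$716,891.00.
So DOL = total CM / EBIT = R$2,557,191.00 / R$716,891.00 = 3.5671.

3.57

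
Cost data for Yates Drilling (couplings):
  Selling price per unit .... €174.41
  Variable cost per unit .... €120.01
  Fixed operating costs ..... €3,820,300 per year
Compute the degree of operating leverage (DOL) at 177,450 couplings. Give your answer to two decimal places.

Contribution at this volume is 177,450 × €54.40 = €9,653,280.00.
Operating income = contribution − fixed costs = €9,653,280.00 − €3,820,300 = €5,832,980.00.
DOL = contribution ÷ EBIT = €9,653,280.00 ÷ €5,832,980.00 = 1.6549.

1.65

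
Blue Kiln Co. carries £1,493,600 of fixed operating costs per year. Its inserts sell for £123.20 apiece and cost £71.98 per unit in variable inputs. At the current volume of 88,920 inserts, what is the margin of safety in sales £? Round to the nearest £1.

£7,362,372

Unit CM = price − variable cost = £123.20 − £71.98 = £51.22. Break-even units = £1,493,600 ÷ £51.22 = 29,160.48; break-even revenue = 29,160.48 × £123.20 = £3,592,571.65.
Actual sales revenue = 88,920 × £123.20 = £10,954,944.00.
Margin of safety = £10,954,944.00 − £3,592,571.65 = £7,362,372.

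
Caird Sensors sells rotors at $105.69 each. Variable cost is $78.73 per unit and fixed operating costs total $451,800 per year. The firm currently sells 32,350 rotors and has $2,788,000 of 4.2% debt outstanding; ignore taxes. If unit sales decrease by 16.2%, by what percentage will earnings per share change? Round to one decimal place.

At 32,350 units, contribution = 32,350 × $26.96 = $872,156.00.
Operating income = contribution − fixed costs = $872,156.00 − $451,800 = $420,356.00.
Interest = $117,096.00, so EBIT − I = $303,260.00.
Degree of combined leverage = contribution ÷ (EBIT − I) = $872,156.00 ÷ $303,260.00 = 2.8759.
EPS therefore changes by 2.8759 × (-16.2%) = -46.6%.

-46.6%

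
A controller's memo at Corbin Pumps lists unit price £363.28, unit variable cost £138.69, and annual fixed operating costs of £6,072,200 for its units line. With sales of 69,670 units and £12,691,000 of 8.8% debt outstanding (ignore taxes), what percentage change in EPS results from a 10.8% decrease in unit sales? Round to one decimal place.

-20.0%

Total contribution margin = 69,670 × £224.59 = £15,647,185.30.
EBIT = £15,647,185.30 − £6,072,200 = £9,574,985.30.
After interest of £1,116,808.00, pre-tax earnings = £8,458,177.30.
Degree of combined leverage = contribution ÷ (EBIT − I) = £15,647,185.30 ÷ £8,458,177.30 = 1.8499.
EPS therefore changes by 1.8499 × (-10.8%) = -20.0%.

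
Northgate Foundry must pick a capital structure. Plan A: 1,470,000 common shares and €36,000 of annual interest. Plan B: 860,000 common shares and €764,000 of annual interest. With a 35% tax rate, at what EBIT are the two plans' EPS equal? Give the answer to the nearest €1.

Set EPS_A = EPS_B: (EBIT − €36,000)(1 − 0.35) ÷ 1,470,000 = (EBIT − €764,000)(1 − 0.35) ÷ 860,000.
Cancelling (1 − t) and cross-multiplying: 860,000·(EBIT − 36,000) = 1,470,000·(EBIT − 764,000).
Solving, EBIT = (764,000·1,470,000 − 36,000·860,000) / (1,470,000 − 860,000) = 1,092,120,000,000 / 610,000 = 1,790,360.66.

€1,790,361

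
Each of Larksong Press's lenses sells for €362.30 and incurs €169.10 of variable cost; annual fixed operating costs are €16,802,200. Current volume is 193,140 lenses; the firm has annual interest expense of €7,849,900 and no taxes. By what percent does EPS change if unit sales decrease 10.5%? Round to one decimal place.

Contribution at this volume is 193,140 × €193.20 = €37,314,648.00.
Operating income = contribution − fixed costs = €37,314,648.00 − €16,802,200 = €20,512,448.00.
Interest = €7,849,900.00, so EBIT − I = €12,662,548.00.
Degree of combined leverage = contribution ÷ (EBIT − I) = €37,314,648.00 ÷ €12,662,548.00 = 2.9469.
EPS therefore changes by 2.9469 × (-10.5%) = -30.9%.

-30.9%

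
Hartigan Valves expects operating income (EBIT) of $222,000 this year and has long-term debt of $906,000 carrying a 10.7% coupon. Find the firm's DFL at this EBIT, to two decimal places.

1.78

Annual interest charges come to $96,942.00.
DFL = EBIT ÷ (EBIT − I) = $222,000 ÷ ($222,000 − $96,942.00) = $222,000 ÷ $125,058.00 = 1.7752.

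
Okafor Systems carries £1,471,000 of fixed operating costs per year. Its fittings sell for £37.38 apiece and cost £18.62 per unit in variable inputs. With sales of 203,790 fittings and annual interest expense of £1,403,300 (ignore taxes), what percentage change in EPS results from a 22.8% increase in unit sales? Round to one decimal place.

+91.9%

At 203,790 units, contribution = 203,790 × £18.76 = £3,823,100.40.
EBIT = £3,823,100.40 − £1,471,000 = £2,352,100.40.
After interest of £1,403,300.00, pre-tax earnings = £948,800.40.
Degree of combined leverage = contribution ÷ (EBIT − I) = £3,823,100.40 ÷ £948,800.40 = 4.0294.
%ΔEPS = DCL × %ΔSales = 4.0294 × +22.8% = +91.9%.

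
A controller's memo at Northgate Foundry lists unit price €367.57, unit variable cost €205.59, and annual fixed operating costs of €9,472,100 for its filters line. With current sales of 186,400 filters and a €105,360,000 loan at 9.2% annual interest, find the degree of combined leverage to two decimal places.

2.74

Total contribution margin = 186,400 × €161.98 = €30,193,072.00.
Subtracting fixed costs: EBIT = €30,193,072.00 − €9,472,100 = €20,720,972.00. Interest = €9,693,120.00, so EBIT − I = €11,027,852.00.
DCL = contribution ÷ (EBIT − I) = €30,193,072.00 ÷ €11,027,852.00 = 2.7379.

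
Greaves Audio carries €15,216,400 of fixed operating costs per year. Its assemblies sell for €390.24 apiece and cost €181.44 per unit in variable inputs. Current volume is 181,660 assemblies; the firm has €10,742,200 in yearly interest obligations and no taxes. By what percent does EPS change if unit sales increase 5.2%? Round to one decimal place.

At 181,660 units, contribution = 181,660 × €208.80 = €37,930,608.00.
EBIT = €37,930,608.00 − €15,216,400 = €22,714,208.00.
Interest = €10,742,200.00, so EBIT − I = €11,972,008.00.
Degree of combined leverage = contribution ÷ (EBIT − I) = €37,930,608.00 ÷ €11,972,008.00 = 3.1683.
%ΔEPS = DCL × %ΔSales = 3.1683 × +5.2% = +16.5%.

+16.5%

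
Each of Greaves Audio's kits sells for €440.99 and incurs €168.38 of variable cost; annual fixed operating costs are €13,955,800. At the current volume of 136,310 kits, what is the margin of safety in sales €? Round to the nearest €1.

€37,535,622

Unit CM = price − variable cost = €440.99 − €168.38 = €272.61. Break-even units = €13,955,800 ÷ €272.61 = 51,193.28; break-even revenue = 51,193.28 × €440.99 = €22,575,724.45.
Current sales = 136,310 × €440.99 = €60,111,346.90.
Margin of safety = €60,111,346.90 − €22,575,724.45 = €37,535,622.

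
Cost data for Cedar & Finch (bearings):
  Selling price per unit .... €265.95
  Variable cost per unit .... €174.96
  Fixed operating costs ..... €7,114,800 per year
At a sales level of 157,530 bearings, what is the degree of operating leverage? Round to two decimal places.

Total contribution margin = 157,530 × €90.99 = €14,333,654.70.
EBIT = €14,333,654.70 − €7,114,800 = €7,218,854.70.
Degree of operating leverage = €14,333,654.70 / €7,218,854.70 = 1.9856.

1.99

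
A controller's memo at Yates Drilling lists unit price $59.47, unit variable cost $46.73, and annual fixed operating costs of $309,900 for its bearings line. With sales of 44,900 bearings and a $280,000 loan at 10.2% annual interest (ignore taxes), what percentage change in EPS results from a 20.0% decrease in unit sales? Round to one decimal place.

-49.0%

Contribution at this volume is 44,900 × $12.74 = $572,026.00.
Subtracting fixed costs: EBIT = $572,026.00 − $309,900 = $262,126.00.
Interest = $28,560.00, so EBIT − I = $233,566.00.
DCL = total CM / (EBIT − I) = $572,026.00 / $233,566.00 = 2.4491.
EPS therefore changes by 2.4491 × (-20.0%) = -49.0%.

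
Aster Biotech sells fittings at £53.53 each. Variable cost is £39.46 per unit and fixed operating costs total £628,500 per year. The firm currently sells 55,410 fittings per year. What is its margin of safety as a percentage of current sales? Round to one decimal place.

Unit CM = price − variable cost = £53.53 − £39.46 = £14.07. Break-even units = £628,500 ÷ £14.07 = 44,669.51; break-even revenue = 44,669.51 × £53.53 = £2,391,158.85.
Actual sales revenue = 55,410 × £53.53 = £2,966,097.30.
Margin of safety = (£2,966,097.30 − £2,391,158.85) ÷ £2,966,097.30 = 19.4%.

19.4%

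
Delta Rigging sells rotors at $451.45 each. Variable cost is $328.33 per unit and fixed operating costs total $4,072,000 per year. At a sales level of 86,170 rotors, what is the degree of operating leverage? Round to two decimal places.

At 86,170 units, contribution = 86,170 × $123.12 = $10,609,250.40.
Operating income = contribution − fixed costs = $10,609,250.40 − $4,072,000 = $6,537,250.40.
So DOL = total CM / EBIT = $10,609,250.40 / $6,537,250.40 = 1.6229.

1.62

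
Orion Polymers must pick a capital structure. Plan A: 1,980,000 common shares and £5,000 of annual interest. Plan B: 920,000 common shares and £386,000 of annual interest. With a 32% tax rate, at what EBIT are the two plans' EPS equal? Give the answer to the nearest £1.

At indifference, (EBIT − 5,000)(1 − t)/1,980,000 = (EBIT − 386,000)(1 − t)/920,000.
The (1 − t) factor cancels: (EBIT − 5,000) × 920,000 = (EBIT − 386,000) × 1,980,000.
Solving, EBIT = (386,000·1,980,000 − 5,000·920,000) / (1,980,000 − 920,000) = 759,680,000,000 / 1,060,000 = 716,679.25.

£716,679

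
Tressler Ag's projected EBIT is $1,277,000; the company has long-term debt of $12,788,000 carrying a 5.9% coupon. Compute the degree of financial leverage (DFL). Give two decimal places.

Annual interest charges come to $754,492.00.
Degree of financial leverage = EBIT / (EBIT − interest) = $1,277,000 / $522,508.00 = 2.4440.

2.44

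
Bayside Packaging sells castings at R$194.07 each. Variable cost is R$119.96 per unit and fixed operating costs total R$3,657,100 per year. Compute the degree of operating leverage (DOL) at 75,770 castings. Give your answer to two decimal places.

2.87

Total contribution margin = 75,770 × R$74.11 = R$5,615,314.70.
Subtracting fixed costs: EBIT = R$5,615,314.70 − R$3,657,100 = R$1,958,214.70.
DOL = contribution ÷ EBIT = R$5,615,314.70 ÷ R$1,958,214.70 = 2.8676.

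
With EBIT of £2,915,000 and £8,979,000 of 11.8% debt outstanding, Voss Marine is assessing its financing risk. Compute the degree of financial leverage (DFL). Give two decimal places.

1.57

Annual interest charges come to £1,059,522.00.
Degree of financial leverage = EBIT / (EBIT − interest) = £2,915,000 / £1,855,478.00 = 1.5710.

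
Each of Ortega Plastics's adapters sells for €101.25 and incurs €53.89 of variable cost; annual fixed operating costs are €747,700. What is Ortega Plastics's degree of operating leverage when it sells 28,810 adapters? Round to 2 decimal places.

Total contribution margin = 28,810 × €47.36 = €1,364,441.60.
Subtracting fixed costs: EBIT = €1,364,441.60 − €747,700 = €616,741.60.
So DOL = total CM / EBIT = €1,364,441.60 / €616,741.60 = 2.2123.

2.21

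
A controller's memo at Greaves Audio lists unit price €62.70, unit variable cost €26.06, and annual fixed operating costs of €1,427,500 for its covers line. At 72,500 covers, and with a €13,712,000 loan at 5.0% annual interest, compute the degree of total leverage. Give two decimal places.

Total contribution margin = 72,500 × €36.64 = €2,656,400.00.
Operating income = contribution − fixed costs = €2,656,400.00 − €1,427,500 = €1,228,900.00. Interest = €685,600.00, so EBIT − I = €543,300.00.
Degree of total leverage = total CM / (EBIT − interest) = €2,656,400.00 / €543,300.00 = 4.8894.

4.89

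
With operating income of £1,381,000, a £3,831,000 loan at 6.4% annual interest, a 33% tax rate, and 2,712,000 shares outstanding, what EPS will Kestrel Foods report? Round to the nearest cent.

£0.28

Interest = £245,184.00, so EBT = £1,381,000 − £245,184.00 = £1,135,816.00.
After tax at 33%: net income = £1,135,816.00 × 0.67 = £760,996.72.
EPS = £760,996.72 ÷ 2,712,000 = £0.28.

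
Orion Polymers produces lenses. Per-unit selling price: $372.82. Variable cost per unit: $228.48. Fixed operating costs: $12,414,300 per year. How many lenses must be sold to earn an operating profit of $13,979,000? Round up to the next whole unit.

182,856 lenses

Unit CM = price − variable cost = $372.82 − $228.48 = $144.34.
Required volume = (fixed costs + target profit) ÷ CM = ($12,414,300 + $13,979,000) ÷ $144.34 = 182,855.06, so 182,856 lenses.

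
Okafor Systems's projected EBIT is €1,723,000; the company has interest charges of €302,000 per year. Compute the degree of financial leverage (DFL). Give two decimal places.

Interest = €302,000.00.
Degree of financial leverage = EBIT / (EBIT − interest) = €1,723,000 / €1,421,000.00 = 1.2125.

1.21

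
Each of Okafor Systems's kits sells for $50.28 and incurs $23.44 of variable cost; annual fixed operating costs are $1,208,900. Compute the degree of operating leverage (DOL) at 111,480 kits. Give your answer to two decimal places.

Contribution at this volume is 111,480 × $26.84 = $2,992,123.20.
Operating income = contribution − fixed costs = $2,992,123.20 − $1,208,900 = $1,783,223.20.
DOL = contribution ÷ EBIT = $2,992,123.20 ÷ $1,783,223.20 = 1.6779.

1.68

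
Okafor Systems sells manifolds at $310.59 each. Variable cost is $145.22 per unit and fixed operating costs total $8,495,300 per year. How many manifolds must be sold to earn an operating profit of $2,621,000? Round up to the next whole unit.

67,221 manifolds

Contribution margin per unit = $310.59 − $145.22 = $165.37.
Units = (FC + target) / CM = ($8,495,300 + $2,621,000) / $165.37 = 67,220.78, so 67,221 manifolds.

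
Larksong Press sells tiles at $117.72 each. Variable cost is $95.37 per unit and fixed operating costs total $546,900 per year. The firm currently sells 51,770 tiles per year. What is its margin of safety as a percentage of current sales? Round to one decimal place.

52.7%

Contribution margin per unit = $117.72 − $95.37 = $22.35. Break-even units = $546,900 ÷ $22.35 = 24,469.80; break-even revenue = 24,469.80 × $117.72 = $2,880,584.70.
Current sales = 51,770 × $117.72 = $6,094,364.40.
Margin of safety = ($6,094,364.40 − $2,880,584.70) ÷ $6,094,364.40 = 52.7%.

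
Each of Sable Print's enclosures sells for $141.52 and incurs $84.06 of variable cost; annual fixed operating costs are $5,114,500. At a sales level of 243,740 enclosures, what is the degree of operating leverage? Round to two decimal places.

At 243,740 units, contribution = 243,740 × $57.46 = $14,005,300.40.
Operating income = contribution − fixed costs = $14,005,300.40 − $5,114,500 = $8,890,800.40.
DOL = contribution ÷ EBIT = $14,005,300.40 ÷ $8,890,800.40 = 1.5753.

1.58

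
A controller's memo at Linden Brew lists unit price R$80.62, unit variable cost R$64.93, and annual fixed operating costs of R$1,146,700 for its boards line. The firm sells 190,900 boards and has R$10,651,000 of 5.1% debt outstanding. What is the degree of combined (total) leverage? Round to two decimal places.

2.29

Total contribution margin = 190,900 × R$15.69 = R$2,995,221.00.
EBIT = R$2,995,221.00 − R$1,146,700 = R$1,848,521.00. Interest = R$543,201.00, so EBIT − I = R$1,305,320.00.
DCL = contribution ÷ (EBIT − I) = R$2,995,221.00 ÷ R$1,305,320.00 = 2.2946.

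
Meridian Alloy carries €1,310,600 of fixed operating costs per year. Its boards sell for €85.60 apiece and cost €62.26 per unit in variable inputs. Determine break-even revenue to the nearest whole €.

Contribution margin per unit = €85.60 − €62.26 = €23.34, a CM ratio of €23.34 ÷ €85.60 = 0.2727.
Break-even revenue = fixed costs × price ÷ CM = €1,310,600 × €85.60 ÷ €23.34 = €4,806,656.

€4,806,656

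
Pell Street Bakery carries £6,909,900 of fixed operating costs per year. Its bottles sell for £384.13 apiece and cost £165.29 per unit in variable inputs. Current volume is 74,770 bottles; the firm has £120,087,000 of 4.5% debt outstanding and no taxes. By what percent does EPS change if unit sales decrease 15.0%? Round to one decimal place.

Contribution at this volume is 74,770 × £218.84 = £16,362,666.80.
Operating income = contribution − fixed costs = £16,362,666.80 − £6,909,900 = £9,452,766.80.
After interest of £5,403,915.00, pre-tax earnings = £4,048,851.80.
DCL = total CM / (EBIT − I) = £16,362,666.80 / £4,048,851.80 = 4.0413.
EPS therefore changes by 4.0413 × (-15.0%) = -60.6%.

-60.6%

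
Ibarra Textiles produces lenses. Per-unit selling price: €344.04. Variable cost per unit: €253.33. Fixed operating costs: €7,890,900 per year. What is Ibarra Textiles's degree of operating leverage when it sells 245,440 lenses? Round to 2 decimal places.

1.55

At 245,440 units, contribution = 245,440 × €90.71 = €22,263,862.40.
Operating income = contribution − fixed costs = €22,263,862.40 − €7,890,900 = €14,372,962.40.
So DOL = total CM / EBIT = €22,263,862.40 / €14,372,962.40 = 1.5490.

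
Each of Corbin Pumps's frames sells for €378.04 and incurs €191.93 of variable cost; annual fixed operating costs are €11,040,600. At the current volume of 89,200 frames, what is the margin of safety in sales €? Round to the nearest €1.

€11,294,708

Each unit contributes €378.04 − €191.93 = €186.11. Break-even units = €11,040,600 ÷ €186.11 = 59,322.98; break-even revenue = 59,322.98 × €378.04 = €22,426,459.75.
Actual sales revenue = 89,200 × €378.04 = €33,721,168.00.
Margin of safety = €33,721,168.00 − €22,426,459.75 = €11,294,708.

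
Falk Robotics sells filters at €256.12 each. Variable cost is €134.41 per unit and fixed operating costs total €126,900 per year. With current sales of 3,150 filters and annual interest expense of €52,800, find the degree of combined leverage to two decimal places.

1.88

Contribution at this volume is 3,150 × €121.71 = €383,386.50.
Subtracting fixed costs: EBIT = €383,386.50 − €126,900 = €256,486.50. Interest = €52,800.00, so EBIT − I = €203,686.50.
DCL = contribution ÷ (EBIT − I) = €383,386.50 ÷ €203,686.50 = 1.8822.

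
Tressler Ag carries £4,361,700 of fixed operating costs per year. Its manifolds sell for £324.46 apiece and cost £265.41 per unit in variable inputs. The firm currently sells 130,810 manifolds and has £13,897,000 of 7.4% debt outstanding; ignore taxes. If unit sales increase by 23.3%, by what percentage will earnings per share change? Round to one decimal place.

+77.1%

Total contribution margin = 130,810 × £59.05 = £7,724,330.50.
EBIT = £7,724,330.50 − £4,361,700 = £3,362,630.50.
After interest of £1,028,378.00, pre-tax earnings = £2,334,252.50.
Degree of combined leverage = contribution ÷ (EBIT − I) = £7,724,330.50 ÷ £2,334,252.50 = 3.3091.
EPS therefore changes by 3.3091 × (+23.3%) = +77.1%.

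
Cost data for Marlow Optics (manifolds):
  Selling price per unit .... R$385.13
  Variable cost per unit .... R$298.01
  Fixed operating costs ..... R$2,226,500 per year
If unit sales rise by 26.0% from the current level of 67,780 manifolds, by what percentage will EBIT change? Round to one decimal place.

Contribution at this volume is 67,780 × R$87.12 = R$5,904,993.60.
EBIT = R$5,904,993.60 − R$2,226,500 = R$3,678,493.60.
DOL = contribution ÷ EBIT = R$5,904,993.60 ÷ R$3,678,493.60 = 1.6053.
So EBIT moves 1.6053 × (+26.0%) = +41.7%.

+41.7%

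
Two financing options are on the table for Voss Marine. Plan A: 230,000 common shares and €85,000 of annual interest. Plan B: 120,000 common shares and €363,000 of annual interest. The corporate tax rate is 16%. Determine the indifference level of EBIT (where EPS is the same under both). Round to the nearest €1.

At indifference, (EBIT − 85,000)(1 − t)/230,000 = (EBIT − 363,000)(1 − t)/120,000.
The (1 − t) factor cancels: (EBIT − 85,000) × 120,000 = (EBIT − 363,000) × 230,000.
EBIT × (230,000 − 120,000) = 363,000 × 230,000 − 85,000 × 120,000 = 73,290,000,000, so EBIT = 73,290,000,000 ÷ 110,000 = 666,272.73.

€666,273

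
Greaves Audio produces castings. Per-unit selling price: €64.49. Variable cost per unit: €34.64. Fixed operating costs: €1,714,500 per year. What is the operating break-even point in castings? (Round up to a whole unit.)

Contribution margin per unit = €64.49 − €34.64 = €29.85.
Break-even volume = fixed costs ÷ CM per unit = €1,714,500 ÷ €29.85 = 57,437.19, so 57,438 castings.

57,438 castings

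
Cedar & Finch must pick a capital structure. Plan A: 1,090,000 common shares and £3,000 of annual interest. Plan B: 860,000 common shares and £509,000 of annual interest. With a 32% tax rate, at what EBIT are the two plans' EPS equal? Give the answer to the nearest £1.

At indifference, (EBIT − 3,000)(1 − t)/1,090,000 = (EBIT − 509,000)(1 − t)/860,000.
Cancelling (1 − t) and cross-multiplying: 860,000·(EBIT − 3,000) = 1,090,000·(EBIT − 509,000).
Solving, EBIT = (509,000·1,090,000 − 3,000·860,000) / (1,090,000 − 860,000) = 552,230,000,000 / 230,000 = 2,401,000.00.

£2,401,000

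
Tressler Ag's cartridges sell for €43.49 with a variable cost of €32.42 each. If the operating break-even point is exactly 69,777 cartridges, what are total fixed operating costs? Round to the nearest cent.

€772,431.39

Contribution margin per unit = €43.49 − €32.42 = €11.07.
Since BE = FC / CM, FC = 69,777 × €11.07 = €772,431.39.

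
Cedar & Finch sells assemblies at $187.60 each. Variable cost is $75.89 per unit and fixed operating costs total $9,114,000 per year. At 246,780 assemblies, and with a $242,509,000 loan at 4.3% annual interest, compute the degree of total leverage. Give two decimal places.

3.43

At 246,780 units, contribution = 246,780 × $111.71 = $27,567,793.80.
Operating income = contribution − fixed costs = $27,567,793.80 − $9,114,000 = $18,453,793.80. Interest = $10,427,887.00.
DOL = $27,567,793.80 ÷ $18,453,793.80 = 1.4939; DFL = $18,453,793.80 ÷ $8,025,906.80 = 2.2993.
DCL = DOL × DFL = 1.4939 × 2.2993 = 3.4349.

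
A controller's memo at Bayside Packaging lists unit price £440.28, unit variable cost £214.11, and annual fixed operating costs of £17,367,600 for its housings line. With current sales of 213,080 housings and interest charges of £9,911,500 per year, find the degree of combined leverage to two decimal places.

At 213,080 units, contribution = 213,080 × £226.17 = £48,192,303.60.
Subtracting fixed costs: EBIT = £48,192,303.60 − £17,367,600 = £30,824,703.60. Interest = £9,911,500.00, so EBIT − I = £20,913,203.60.
DCL = contribution ÷ (EBIT − I) = £48,192,303.60 ÷ £20,913,203.60 = 2.3044.

2.30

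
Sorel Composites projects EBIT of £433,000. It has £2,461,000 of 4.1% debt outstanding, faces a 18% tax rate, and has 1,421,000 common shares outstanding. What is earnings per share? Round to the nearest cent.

Pre-tax income = £433,000 − £100,901.00 = £332,099.00.
Net income = £332,099.00 × (1 − 0.18) = £272,321.18.
EPS = £272,321.18 ÷ 1,421,000 = £0.19.

£0.19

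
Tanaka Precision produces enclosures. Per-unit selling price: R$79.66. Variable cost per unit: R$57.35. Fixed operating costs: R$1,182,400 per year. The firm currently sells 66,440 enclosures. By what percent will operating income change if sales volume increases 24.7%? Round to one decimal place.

Total contribution margin = 66,440 × R$22.31 = R$1,482,276.40.
Subtracting fixed costs: EBIT = R$1,482,276.40 − R$1,182,400 = R$299,876.40.
DOL = contribution ÷ EBIT = R$1,482,276.40 ÷ R$299,876.40 = 4.9430.
So EBIT moves 4.9430 × (+24.7%) = +122.1%.

+122.1%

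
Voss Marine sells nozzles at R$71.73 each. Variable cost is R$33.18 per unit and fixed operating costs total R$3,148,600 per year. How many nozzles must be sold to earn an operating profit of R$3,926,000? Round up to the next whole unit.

Each unit contributes R$71.73 − R$33.18 = R$38.55.
Required volume = (fixed costs + target profit) ÷ CM = (R$3,148,600 + R$3,926,000) ÷ R$38.55 = 183,517.51, so 183,518 nozzles.

183,518 nozzles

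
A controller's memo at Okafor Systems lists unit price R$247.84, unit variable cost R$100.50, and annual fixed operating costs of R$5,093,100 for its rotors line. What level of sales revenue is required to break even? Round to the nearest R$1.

R$8,567,082

Contribution margin per unit = R$247.84 − R$100.50 = R$147.34, a CM ratio of R$147.34 ÷ R$247.84 = 0.5945.
Break-even sales = FC ÷ CM ratio = R$5,093,100 × R$247.84 / R$147.34 = R$8,567,082.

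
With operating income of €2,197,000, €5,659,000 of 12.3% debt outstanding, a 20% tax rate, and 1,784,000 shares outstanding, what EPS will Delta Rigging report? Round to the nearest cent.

€0.67

Pre-tax income = €2,197,000 − €696,057.00 = €1,500,943.00.
After tax at 20%: net income = €1,500,943.00 × 0.80 = €1,200,754.40.
Per share: €1,200,754.40 / 1,784,000 shares = €0.67.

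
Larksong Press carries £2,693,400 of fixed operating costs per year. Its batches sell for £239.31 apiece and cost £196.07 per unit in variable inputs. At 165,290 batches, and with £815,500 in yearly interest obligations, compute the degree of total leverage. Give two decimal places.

1.96

At 165,290 units, contribution = 165,290 × £43.24 = £7,147,139.60.
Subtracting fixed costs: EBIT = £7,147,139.60 − £2,693,400 = £4,453,739.60. Interest = £815,500.00, so EBIT − I = £3,638,239.60.
Degree of total leverage = total CM / (EBIT − interest) = £7,147,139.60 / £3,638,239.60 = 1.9644.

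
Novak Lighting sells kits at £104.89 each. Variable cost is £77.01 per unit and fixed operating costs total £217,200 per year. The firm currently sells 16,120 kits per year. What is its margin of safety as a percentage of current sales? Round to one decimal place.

51.7%

Each unit contributes £104.89 − £77.01 = £27.88. Break-even units = £217,200 ÷ £27.88 = 7,790.53; break-even revenue = 7,790.53 × £104.89 = £817,148.78.
Actual sales revenue = 16,120 × £104.89 = £1,690,826.80.
Margin of safety = (£1,690,826.80 − £817,148.78) ÷ £1,690,826.80 = 51.7%.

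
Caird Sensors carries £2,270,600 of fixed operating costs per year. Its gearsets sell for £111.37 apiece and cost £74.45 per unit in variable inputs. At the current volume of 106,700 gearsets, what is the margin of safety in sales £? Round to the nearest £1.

£5,033,864

Unit CM = price − variable cost = £111.37 − £74.45 = £36.92. Break-even units = £2,270,600 ÷ £36.92 = 61,500.54; break-even revenue = 61,500.54 × £111.37 = £6,849,315.33.
Actual sales revenue = 106,700 × £111.37 = £11,883,179.00.
Margin of safety = £11,883,179.00 − £6,849,315.33 = £5,033,864.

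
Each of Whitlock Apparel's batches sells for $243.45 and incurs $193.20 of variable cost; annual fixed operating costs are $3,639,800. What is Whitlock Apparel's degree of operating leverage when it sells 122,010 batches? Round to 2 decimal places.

Total contribution margin = 122,010 × $50.25 = $6,131,002.50.
EBIT = $6,131,002.50 − $3,639,800 = $2,491,202.50.
Degree of operating leverage = $6,131,002.50 / $2,491,202.50 = 2.4611.

2.46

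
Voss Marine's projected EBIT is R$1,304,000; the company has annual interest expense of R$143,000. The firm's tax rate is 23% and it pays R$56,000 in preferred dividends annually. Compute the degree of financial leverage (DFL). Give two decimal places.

1.20

Annual interest charges come to R$143,000.00.
Pre-tax preferred-dividend burden = R$56,000 ÷ (1 − 0.23) = R$72,727.27.
DFL = EBIT ÷ [EBIT − I − D_p/(1−t)] = R$1,304,000 ÷ [R$1,304,000 − R$143,000.00 − R$72,727.27] = R$1,304,000 ÷ R$1,088,272.73 = 1.1982.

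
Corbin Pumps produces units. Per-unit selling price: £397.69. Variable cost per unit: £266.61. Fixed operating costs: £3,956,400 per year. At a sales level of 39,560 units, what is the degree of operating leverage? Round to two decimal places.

Total contribution margin = 39,560 × £131.08 = £5,185,524.80.
Subtracting fixed costs: EBIT = £5,185,524.80 − £3,956,400 = £1,229,124.80.
So DOL = total CM / EBIT = £5,185,524.80 / £1,229,124.80 = 4.2189.

4.22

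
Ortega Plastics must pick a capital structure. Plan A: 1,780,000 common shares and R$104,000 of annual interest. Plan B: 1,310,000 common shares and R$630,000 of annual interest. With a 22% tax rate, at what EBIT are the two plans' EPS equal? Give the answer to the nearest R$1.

Set EPS_A = EPS_B: (EBIT − R$104,000)(1 − 0.22) ÷ 1,780,000 = (EBIT − R$630,000)(1 − 0.22) ÷ 1,310,000.
The (1 − t) factor cancels: (EBIT − 104,000) × 1,310,000 = (EBIT − 630,000) × 1,780,000.
Solving, EBIT = (630,000·1,780,000 − 104,000·1,310,000) / (1,780,000 − 1,310,000) = 985,160,000,000 / 470,000 = 2,096,085.11.

R$2,096,085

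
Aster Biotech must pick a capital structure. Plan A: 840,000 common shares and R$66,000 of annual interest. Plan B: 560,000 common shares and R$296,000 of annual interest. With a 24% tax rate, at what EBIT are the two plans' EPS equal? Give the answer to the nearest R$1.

Set EPS_A = EPS_B: (EBIT − R$66,000)(1 − 0.24) ÷ 840,000 = (EBIT − R$296,000)(1 − 0.24) ÷ 560,000.
Cancelling (1 − t) and cross-multiplying: 560,000·(EBIT − 66,000) = 840,000·(EBIT − 296,000).
EBIT × (840,000 − 560,000) = 296,000 × 840,000 − 66,000 × 560,000 = 211,680,000,000, so EBIT = 211,680,000,000 ÷ 280,000 = 756,000.00.

R$756,000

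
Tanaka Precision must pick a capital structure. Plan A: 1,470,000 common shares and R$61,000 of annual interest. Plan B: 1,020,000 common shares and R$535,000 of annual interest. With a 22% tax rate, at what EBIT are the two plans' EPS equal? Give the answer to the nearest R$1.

At indifference, (EBIT − 61,000)(1 − t)/1,470,000 = (EBIT − 535,000)(1 − t)/1,020,000.
Cancelling (1 − t) and cross-multiplying: 1,020,000·(EBIT − 61,000) = 1,470,000·(EBIT − 535,000).
Solving, EBIT = (535,000·1,470,000 − 61,000·1,020,000) / (1,470,000 − 1,020,000) = 724,230,000,000 / 450,000 = 1,609,400.00.

R$1,609,400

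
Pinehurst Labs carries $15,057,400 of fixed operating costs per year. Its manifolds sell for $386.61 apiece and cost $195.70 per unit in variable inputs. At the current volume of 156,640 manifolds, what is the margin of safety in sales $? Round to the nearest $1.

Unit CM = price − variable cost = $386.61 − $195.70 = $190.91. Break-even units = $15,057,400 ÷ $190.91 = 78,871.72; break-even revenue = 78,871.72 × $386.61 = $30,492,595.54.
Actual sales revenue = 156,640 × $386.61 = $60,558,590.40.
Margin of safety = $60,558,590.40 − $30,492,595.54 = $30,065,995.

$30,065,995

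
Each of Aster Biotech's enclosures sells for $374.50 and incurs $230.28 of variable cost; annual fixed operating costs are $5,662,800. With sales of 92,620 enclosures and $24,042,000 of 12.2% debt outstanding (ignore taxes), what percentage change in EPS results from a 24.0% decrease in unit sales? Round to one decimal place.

Contribution at this volume is 92,620 × $144.22 = $13,357,656.40.
EBIT = $13,357,656.40 − $5,662,800 = $7,694,856.40.
After interest of $2,933,124.00, pre-tax earnings = $4,761,732.40.
DCL = total CM / (EBIT − I) = $13,357,656.40 / $4,761,732.40 = 2.8052.
%ΔEPS = DCL × %ΔSales = 2.8052 × -24.0% = -67.3%.

-67.3%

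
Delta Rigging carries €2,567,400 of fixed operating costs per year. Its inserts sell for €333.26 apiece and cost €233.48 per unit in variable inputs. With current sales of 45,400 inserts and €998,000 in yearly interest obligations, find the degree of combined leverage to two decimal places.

Contribution at this volume is 45,400 × €99.78 = €4,530,012.00.
Operating income = contribution − fixed costs = €4,530,012.00 − €2,567,400 = €1,962,612.00. Interest = €998,000.00.
DOL = €4,530,012.00 ÷ €1,962,612.00 = 2.3082; DFL = €1,962,612.00 ÷ €964,612.00 = 2.0346.
Combined leverage = 2.3082 × 2.0346 = 4.6963.

4.70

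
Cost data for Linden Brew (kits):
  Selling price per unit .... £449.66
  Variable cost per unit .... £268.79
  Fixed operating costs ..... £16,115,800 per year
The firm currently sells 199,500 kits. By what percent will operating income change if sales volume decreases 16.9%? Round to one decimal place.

-30.5%

Total contribution margin = 199,500 × £180.87 = £36,083,565.00.
EBIT = £36,083,565.00 − £16,115,800 = £19,967,765.00.
DOL = contribution ÷ EBIT = £36,083,565.00 ÷ £19,967,765.00 = 1.8071.
%ΔEBIT = DOL × %ΔSales = 1.8071 × -16.9% = -30.5%.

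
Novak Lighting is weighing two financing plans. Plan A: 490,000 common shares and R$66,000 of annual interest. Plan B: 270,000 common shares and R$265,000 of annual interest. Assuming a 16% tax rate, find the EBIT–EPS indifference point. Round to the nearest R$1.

R$509,227

At indifference, (EBIT − 66,000)(1 − t)/490,000 = (EBIT − 265,000)(1 − t)/270,000.
The (1 − t) factor cancels: (EBIT − 66,000) × 270,000 = (EBIT − 265,000) × 490,000.
Solving, EBIT = (265,000·490,000 − 66,000·270,000) / (490,000 − 270,000) = 112,030,000,000 / 220,000 = 509,227.27.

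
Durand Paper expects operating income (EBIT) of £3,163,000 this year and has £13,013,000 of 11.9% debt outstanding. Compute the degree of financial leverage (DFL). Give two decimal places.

Interest = £1,548,547.00.
DFL = EBIT ÷ (EBIT − I) = £3,163,000 ÷ (£3,163,000 − £1,548,547.00) = £3,163,000 ÷ £1,614,453.00 = 1.9592.

1.96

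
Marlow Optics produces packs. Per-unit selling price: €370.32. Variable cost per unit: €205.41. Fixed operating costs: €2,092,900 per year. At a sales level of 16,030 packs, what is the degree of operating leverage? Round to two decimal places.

Contribution at this volume is 16,030 × €164.91 = €2,643,507.30.
Operating income = contribution − fixed costs = €2,643,507.30 − €2,092,900 = €550,607.30.
Degree of operating leverage = €2,643,507.30 / €550,607.30 = 4.8011.

4.80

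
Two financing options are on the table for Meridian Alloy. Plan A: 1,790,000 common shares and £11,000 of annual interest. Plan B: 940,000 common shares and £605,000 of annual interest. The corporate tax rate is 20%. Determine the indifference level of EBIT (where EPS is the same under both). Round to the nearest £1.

Set EPS_A = EPS_B: (EBIT − £11,000)(1 − 0.20) ÷ 1,790,000 = (EBIT − £605,000)(1 − 0.20) ÷ 940,000.
The (1 − t) factor cancels: (EBIT − 11,000) × 940,000 = (EBIT − 605,000) × 1,790,000.
Solving, EBIT = (605,000·1,790,000 − 11,000·940,000) / (1,790,000 − 940,000) = 1,072,610,000,000 / 850,000 = 1,261,894.12.

£1,261,894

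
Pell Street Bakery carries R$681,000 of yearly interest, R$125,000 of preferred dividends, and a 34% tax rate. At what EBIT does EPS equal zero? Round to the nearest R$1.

R$870,394

Grossing the preferred dividend up to pre-tax terms: R$125,000 / (1 − 0.34) = R$189,393.94.
Financial break-even EBIT = interest + D_p ÷ (1 − t) = R$681,000 + R$189,393.94 = R$870,393.94.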